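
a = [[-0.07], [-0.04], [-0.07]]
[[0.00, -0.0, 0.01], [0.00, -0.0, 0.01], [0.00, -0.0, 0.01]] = a@[[-0.02,0.06,-0.16]]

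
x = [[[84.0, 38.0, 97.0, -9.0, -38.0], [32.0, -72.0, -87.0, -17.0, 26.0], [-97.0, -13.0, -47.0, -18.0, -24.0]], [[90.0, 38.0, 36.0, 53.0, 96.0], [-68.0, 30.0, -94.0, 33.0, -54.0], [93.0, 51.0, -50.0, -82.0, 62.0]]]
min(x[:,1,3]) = -17.0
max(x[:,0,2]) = 97.0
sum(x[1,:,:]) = 234.0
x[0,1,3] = -17.0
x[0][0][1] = 38.0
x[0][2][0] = -97.0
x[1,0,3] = 53.0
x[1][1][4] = -54.0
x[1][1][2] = -94.0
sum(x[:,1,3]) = 16.0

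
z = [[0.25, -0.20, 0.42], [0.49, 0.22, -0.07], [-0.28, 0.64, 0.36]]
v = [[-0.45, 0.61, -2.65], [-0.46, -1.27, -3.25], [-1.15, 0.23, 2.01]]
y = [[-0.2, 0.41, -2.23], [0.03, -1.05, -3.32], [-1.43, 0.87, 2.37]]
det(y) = 5.13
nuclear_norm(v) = 7.28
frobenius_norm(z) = 1.09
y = v + z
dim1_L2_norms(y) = [2.28, 3.48, 2.9]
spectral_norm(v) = 4.70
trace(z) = 0.83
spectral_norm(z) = 0.79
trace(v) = 0.29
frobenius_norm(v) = 5.04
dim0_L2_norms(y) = [1.44, 1.42, 4.65]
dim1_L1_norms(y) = [2.84, 4.4, 4.67]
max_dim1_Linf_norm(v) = 3.25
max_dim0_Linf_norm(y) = 3.32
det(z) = 0.22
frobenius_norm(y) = 5.07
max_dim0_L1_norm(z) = 1.06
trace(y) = 1.12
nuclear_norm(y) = 6.98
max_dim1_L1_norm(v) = 4.98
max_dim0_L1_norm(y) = 7.92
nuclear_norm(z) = 1.85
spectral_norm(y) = 4.81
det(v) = 7.81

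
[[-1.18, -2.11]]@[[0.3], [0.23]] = [[-0.84]]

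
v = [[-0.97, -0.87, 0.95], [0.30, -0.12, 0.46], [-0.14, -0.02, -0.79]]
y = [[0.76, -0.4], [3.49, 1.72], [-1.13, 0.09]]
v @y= [[-4.85, -1.02], [-0.71, -0.28], [0.72, -0.05]]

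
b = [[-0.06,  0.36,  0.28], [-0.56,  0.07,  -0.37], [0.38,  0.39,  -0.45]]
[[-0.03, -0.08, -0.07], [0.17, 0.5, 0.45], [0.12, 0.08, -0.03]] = b @ [[-0.11,-0.52,-0.55], [0.11,0.11,0.02], [-0.27,-0.53,-0.38]]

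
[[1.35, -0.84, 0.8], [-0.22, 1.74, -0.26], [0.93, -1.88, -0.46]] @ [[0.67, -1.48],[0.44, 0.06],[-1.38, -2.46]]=[[-0.57, -4.02], [0.98, 1.07], [0.43, -0.36]]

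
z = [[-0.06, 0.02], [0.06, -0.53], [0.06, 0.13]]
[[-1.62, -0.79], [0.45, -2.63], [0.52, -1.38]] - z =[[-1.56, -0.81], [0.39, -2.10], [0.46, -1.51]]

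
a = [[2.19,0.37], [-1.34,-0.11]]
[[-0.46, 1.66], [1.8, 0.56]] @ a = [[-3.23, -0.35], [3.19, 0.60]]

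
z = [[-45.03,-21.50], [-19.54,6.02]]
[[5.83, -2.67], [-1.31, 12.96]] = z @[[-0.01,-0.38], [-0.25,0.92]]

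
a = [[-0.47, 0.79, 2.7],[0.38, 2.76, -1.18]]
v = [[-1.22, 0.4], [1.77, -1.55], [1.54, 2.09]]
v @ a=[[0.73,  0.14,  -3.77], [-1.42,  -2.88,  6.61], [0.07,  6.98,  1.69]]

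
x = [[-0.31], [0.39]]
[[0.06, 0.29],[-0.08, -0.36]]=x@[[-0.2,-0.93]]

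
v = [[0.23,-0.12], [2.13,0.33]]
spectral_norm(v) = 2.17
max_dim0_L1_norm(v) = 2.36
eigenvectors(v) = [[(0.02-0.23j), (0.02+0.23j)], [-0.97+0.00j, -0.97-0.00j]]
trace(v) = 0.56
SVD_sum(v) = [[0.21,0.03], [2.13,0.32]] + [[0.02, -0.15], [-0.0, 0.01]]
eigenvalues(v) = [(0.28+0.5j), (0.28-0.5j)]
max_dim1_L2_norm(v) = 2.16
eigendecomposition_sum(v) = [[(0.12+0.27j),(-0.06+0.03j)], [(1.06-0.59j),0.16+0.24j]] + [[(0.12-0.27j), -0.06-0.03j], [(1.06+0.59j), 0.16-0.24j]]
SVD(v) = [[-0.1, -1.00], [-1.0, 0.1]] @ diag([2.165563934317478, 0.15307790952128086]) @ [[-0.99, -0.15], [-0.15, 0.99]]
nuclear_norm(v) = 2.32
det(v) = 0.33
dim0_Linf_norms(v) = [2.13, 0.33]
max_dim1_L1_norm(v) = 2.46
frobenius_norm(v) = 2.17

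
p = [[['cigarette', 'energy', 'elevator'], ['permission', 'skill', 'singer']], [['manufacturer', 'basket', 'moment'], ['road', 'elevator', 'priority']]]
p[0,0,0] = 'cigarette'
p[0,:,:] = [['cigarette', 'energy', 'elevator'], ['permission', 'skill', 'singer']]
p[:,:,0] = [['cigarette', 'permission'], ['manufacturer', 'road']]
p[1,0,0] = 'manufacturer'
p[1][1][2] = 'priority'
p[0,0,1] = 'energy'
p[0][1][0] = 'permission'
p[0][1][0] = 'permission'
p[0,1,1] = 'skill'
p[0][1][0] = 'permission'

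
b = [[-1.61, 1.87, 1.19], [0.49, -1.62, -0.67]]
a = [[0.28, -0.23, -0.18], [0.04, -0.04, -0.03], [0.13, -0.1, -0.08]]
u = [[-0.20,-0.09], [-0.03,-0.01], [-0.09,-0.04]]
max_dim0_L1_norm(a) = 0.45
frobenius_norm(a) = 0.45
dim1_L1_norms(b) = [4.67, 2.78]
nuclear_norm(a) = 0.46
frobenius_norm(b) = 3.29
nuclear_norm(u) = 0.25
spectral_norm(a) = 0.45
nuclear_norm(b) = 3.82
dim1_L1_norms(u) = [0.29, 0.04, 0.13]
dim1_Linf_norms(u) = [0.2, 0.03, 0.09]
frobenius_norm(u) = 0.24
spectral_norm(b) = 3.24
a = u @ b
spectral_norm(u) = 0.24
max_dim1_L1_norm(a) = 0.69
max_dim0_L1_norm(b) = 3.49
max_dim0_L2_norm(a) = 0.31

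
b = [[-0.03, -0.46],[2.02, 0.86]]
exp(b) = [[0.40, -0.61], [2.7, 1.59]]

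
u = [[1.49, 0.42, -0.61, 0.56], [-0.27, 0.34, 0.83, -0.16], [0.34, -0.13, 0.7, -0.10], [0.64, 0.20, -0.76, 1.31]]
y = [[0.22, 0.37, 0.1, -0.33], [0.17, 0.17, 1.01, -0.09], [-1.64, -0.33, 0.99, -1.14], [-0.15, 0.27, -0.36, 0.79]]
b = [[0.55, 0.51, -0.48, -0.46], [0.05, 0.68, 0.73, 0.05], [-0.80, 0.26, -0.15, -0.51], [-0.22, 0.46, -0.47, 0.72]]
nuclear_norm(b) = 4.00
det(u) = 0.73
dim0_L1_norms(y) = [2.18, 1.14, 2.46, 2.35]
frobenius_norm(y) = 2.71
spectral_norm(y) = 2.35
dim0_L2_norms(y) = [1.67, 0.59, 1.46, 1.43]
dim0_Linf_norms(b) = [0.8, 0.68, 0.73, 0.72]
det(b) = -1.00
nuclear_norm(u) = 4.54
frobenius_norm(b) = 2.00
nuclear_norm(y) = 4.53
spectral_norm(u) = 2.36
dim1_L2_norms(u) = [1.76, 0.95, 0.8, 1.66]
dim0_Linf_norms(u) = [1.49, 0.42, 0.83, 1.31]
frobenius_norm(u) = 2.71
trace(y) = 2.17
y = b @ u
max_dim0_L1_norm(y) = 2.46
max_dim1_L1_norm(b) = 2.0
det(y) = -0.72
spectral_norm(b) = 1.01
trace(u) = 3.84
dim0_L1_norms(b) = [1.62, 1.91, 1.83, 1.74]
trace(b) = 1.80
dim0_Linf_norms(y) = [1.64, 0.37, 1.01, 1.14]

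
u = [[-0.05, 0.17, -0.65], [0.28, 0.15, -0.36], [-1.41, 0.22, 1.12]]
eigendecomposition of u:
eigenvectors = [[-0.37, -0.77, 0.26], [-0.28, -0.02, 0.95], [0.88, -0.64, 0.16]]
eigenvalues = [1.64, -0.58, 0.16]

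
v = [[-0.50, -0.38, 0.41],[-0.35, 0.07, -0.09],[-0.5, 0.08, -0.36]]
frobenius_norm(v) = 1.04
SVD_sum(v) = [[-0.61, -0.18, 0.09], [-0.28, -0.09, 0.04], [-0.38, -0.12, 0.06]] + [[0.1, -0.19, 0.33], [-0.05, 0.10, -0.17], [-0.13, 0.23, -0.40]] + [[0.0, -0.01, -0.0], [-0.01, 0.06, 0.04], [0.01, -0.03, -0.02]]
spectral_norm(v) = 0.81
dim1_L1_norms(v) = [1.29, 0.51, 0.94]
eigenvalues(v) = [(-0.46+0.33j), (-0.46-0.33j), (0.13+0j)]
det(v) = 0.04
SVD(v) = [[-0.79,0.61,0.11], [-0.37,-0.31,-0.88], [-0.49,-0.73,0.47]] @ diag([0.8122360309566812, 0.6462748519913762, 0.08124928122304599]) @ [[0.95, 0.29, -0.14], [0.27, -0.48, 0.84], [0.17, -0.83, -0.53]]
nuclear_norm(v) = 1.54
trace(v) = -0.79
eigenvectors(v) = [[0.21-0.51j,0.21+0.51j,0.26+0.00j], [0.34-0.13j,(0.34+0.13j),(-0.87+0j)], [0.75+0.00j,(0.75-0j),(-0.41+0j)]]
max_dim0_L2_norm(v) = 0.79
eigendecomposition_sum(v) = [[(-0.26+0.09j), -0.17-0.07j, (0.2+0.21j)],[(-0.16-0.08j), (-0.04-0.11j), (-0.02+0.19j)],[(-0.24-0.28j), (0.01-0.25j), (-0.17+0.35j)]] + [[-0.26-0.09j, -0.17+0.07j, (0.2-0.21j)], [(-0.16+0.08j), -0.04+0.11j, -0.02-0.19j], [(-0.24+0.28j), (0.01+0.25j), (-0.17-0.35j)]] + [[0.01+0.00j, (-0.04-0j), (0.02+0j)], [-0.04-0.00j, (0.15+0j), (-0.06-0j)], [-0.02-0.00j, 0.07+0.00j, (-0.03-0j)]]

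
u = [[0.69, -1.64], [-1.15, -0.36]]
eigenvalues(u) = [1.64, -1.31]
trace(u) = 0.33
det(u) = -2.13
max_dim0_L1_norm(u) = 2.0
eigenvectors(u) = [[0.87, 0.63], [-0.50, 0.77]]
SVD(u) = [[0.99, -0.12], [-0.12, -0.99]] @ diag([1.7859011532295985, 1.195138933719921]) @ [[0.46,-0.89], [0.89,0.46]]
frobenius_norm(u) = 2.15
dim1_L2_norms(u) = [1.78, 1.21]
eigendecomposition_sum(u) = [[1.11, -0.91], [-0.64, 0.53]] + [[-0.42, -0.73], [-0.51, -0.89]]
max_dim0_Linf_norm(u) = 1.64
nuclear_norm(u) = 2.98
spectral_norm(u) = 1.79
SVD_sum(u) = [[0.81,-1.58], [-0.10,0.18]] + [[-0.12, -0.06], [-1.05, -0.54]]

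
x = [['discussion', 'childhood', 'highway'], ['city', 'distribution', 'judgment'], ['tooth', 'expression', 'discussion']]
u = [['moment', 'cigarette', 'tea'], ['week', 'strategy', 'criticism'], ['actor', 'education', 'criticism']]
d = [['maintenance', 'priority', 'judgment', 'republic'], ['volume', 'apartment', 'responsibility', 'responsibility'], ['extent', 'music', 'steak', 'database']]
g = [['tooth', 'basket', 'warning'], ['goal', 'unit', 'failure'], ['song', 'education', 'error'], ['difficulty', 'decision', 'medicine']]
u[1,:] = ['week', 'strategy', 'criticism']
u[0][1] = 'cigarette'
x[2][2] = 'discussion'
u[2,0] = 'actor'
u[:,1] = ['cigarette', 'strategy', 'education']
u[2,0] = 'actor'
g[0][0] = 'tooth'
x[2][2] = 'discussion'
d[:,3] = ['republic', 'responsibility', 'database']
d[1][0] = 'volume'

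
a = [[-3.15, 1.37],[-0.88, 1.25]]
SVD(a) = [[-0.93, -0.37], [-0.37, 0.93]] @ diag([3.6860554412977784, 0.7411445767723339]) @ [[0.88, -0.47], [0.47, 0.88]]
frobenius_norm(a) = 3.76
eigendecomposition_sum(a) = [[-3.08, 1.03], [-0.66, 0.22]] + [[-0.07, 0.34],  [-0.22, 1.03]]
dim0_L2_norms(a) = [3.27, 1.85]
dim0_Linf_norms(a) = [3.15, 1.37]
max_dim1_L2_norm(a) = 3.44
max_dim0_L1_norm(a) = 4.03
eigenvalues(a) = [-2.86, 0.96]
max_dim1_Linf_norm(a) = 3.15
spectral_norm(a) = 3.69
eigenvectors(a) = [[-0.98, -0.32],[-0.21, -0.95]]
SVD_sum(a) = [[-3.02, 1.61], [-1.20, 0.64]] + [[-0.13,-0.24], [0.32,0.61]]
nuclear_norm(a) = 4.43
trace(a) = -1.90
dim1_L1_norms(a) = [4.52, 2.13]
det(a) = -2.73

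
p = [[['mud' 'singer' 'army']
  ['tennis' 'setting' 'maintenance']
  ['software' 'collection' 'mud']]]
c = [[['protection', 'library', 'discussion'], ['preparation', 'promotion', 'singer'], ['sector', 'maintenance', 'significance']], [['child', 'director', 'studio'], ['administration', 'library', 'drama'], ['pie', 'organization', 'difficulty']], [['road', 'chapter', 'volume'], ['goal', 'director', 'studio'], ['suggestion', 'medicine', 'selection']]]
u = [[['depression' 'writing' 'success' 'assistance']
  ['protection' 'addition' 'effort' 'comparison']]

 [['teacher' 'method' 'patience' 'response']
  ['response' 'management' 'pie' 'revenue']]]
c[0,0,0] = 'protection'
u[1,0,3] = 'response'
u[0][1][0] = 'protection'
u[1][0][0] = 'teacher'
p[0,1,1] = 'setting'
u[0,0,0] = 'depression'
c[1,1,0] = 'administration'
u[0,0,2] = 'success'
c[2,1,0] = 'goal'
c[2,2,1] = 'medicine'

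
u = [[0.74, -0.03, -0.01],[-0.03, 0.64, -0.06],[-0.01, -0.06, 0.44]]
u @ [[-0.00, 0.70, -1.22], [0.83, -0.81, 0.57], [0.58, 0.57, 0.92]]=[[-0.03, 0.54, -0.93], [0.5, -0.57, 0.35], [0.21, 0.29, 0.38]]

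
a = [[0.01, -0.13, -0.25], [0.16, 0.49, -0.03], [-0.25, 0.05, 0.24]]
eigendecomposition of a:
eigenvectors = [[(0.81+0j),0.21-0.37j,(0.21+0.37j)], [-0.18+0.00j,-0.71+0.00j,-0.71-0.00j], [(0.56+0j),(-0.14+0.55j),-0.14-0.55j]]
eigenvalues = [(-0.14+0j), (0.44+0.11j), (0.44-0.11j)]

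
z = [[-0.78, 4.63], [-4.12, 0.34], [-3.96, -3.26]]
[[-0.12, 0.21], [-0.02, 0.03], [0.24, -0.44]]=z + [[0.66, -4.42], [4.1, -0.31], [4.20, 2.82]]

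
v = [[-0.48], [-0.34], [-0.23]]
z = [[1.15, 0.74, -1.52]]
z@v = [[-0.45]]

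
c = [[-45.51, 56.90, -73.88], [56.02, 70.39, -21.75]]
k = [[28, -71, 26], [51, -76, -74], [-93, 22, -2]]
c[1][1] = 70.39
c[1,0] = 56.02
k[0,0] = 28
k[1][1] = -76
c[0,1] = 56.9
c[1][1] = 70.39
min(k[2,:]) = -93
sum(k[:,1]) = -125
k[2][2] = -2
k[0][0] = 28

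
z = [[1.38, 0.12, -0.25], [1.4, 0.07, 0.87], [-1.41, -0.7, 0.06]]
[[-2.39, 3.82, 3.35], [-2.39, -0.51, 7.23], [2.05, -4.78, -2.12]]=z @ [[-1.78, 1.84, 3.31], [0.66, 2.80, -3.36], [0.06, -3.77, 3.25]]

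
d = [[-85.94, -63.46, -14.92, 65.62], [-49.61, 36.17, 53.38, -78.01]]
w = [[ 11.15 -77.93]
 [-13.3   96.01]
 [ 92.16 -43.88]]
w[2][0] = 92.16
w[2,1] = -43.88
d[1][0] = -49.61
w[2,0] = 92.16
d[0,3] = 65.62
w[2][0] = 92.16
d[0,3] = 65.62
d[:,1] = [-63.46, 36.17]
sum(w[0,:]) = -66.78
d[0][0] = -85.94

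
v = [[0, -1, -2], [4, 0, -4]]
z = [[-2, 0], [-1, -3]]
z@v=[[0, 2, 4], [-12, 1, 14]]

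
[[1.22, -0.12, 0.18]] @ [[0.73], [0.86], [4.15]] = [[1.53]]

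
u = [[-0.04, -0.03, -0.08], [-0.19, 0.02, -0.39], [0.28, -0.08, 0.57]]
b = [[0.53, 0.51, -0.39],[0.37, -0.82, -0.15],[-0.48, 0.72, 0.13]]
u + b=[[0.49, 0.48, -0.47], [0.18, -0.8, -0.54], [-0.20, 0.64, 0.7]]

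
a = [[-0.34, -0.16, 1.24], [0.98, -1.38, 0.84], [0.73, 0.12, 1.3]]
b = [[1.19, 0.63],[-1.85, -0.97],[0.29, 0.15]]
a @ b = [[0.25, 0.13], [3.96, 2.08], [1.02, 0.54]]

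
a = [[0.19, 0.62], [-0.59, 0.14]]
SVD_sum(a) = [[0.37, 0.49], [-0.15, -0.2]] + [[-0.18,0.13],[-0.44,0.34]]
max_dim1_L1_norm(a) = 0.81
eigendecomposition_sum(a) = [[0.10+0.30j, 0.31-0.08j], [-0.30+0.08j, (0.07+0.31j)]] + [[0.10-0.30j, (0.31+0.08j)], [(-0.29-0.08j), 0.07-0.31j]]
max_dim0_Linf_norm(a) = 0.62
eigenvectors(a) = [[(0.72+0j), (0.72-0j)], [-0.03+0.70j, (-0.03-0.7j)]]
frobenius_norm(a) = 0.89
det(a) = 0.39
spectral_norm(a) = 0.66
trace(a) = 0.33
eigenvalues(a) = [(0.16+0.6j), (0.16-0.6j)]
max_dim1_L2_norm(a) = 0.65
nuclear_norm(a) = 1.25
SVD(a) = [[0.93, -0.37], [-0.37, -0.93]] @ diag([0.6562512432787524, 0.5979417243302994]) @ [[0.60, 0.80],[0.80, -0.60]]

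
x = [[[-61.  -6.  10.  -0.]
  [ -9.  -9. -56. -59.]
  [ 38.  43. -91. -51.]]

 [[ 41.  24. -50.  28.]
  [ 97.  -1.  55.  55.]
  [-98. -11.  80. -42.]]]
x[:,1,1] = [-9.0, -1.0]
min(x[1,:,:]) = -98.0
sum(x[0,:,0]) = -32.0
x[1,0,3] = 28.0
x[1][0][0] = 41.0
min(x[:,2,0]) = -98.0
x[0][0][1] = -6.0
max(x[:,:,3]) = 55.0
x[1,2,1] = -11.0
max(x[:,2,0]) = 38.0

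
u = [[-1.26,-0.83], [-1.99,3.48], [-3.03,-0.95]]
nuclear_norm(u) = 7.50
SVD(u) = [[-0.10, 0.43], [-0.91, -0.41], [-0.41, 0.8]] @ diag([4.154479512491026, 3.3422597116759682]) @ [[0.76,-0.64],[-0.64,-0.76]]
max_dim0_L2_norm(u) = 3.84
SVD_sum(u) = [[-0.33, 0.28], [-2.88, 2.43], [-1.3, 1.10]] + [[-0.93, -1.11], [0.89, 1.05], [-1.73, -2.05]]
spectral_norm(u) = 4.15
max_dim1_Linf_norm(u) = 3.48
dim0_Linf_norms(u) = [3.03, 3.48]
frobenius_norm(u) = 5.33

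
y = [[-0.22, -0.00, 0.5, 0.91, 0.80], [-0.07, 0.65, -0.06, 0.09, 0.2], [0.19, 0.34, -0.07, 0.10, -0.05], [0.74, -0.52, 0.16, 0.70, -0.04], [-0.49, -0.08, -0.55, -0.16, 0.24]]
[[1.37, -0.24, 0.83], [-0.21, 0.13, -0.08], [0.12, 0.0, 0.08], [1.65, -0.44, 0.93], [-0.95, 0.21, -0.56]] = y @ [[0.08, 0.01, 0.06],[-0.23, 0.16, -0.08],[0.76, -0.14, 0.46],[1.88, -0.47, 1.07],[-0.88, 0.32, -0.45]]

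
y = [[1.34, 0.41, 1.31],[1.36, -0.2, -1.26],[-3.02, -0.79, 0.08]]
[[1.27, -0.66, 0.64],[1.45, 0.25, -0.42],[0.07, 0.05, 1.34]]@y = [[-1.13,0.15,2.55], [3.55,0.88,1.55], [-3.88,-1.04,0.14]]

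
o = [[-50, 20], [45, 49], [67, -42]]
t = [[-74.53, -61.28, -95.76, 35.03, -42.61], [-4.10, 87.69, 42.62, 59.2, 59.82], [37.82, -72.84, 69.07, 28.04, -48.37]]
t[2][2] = 69.07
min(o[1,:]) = 45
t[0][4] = -42.61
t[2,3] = 28.04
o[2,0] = 67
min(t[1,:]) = -4.1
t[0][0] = -74.53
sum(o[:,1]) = 27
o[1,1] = 49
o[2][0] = 67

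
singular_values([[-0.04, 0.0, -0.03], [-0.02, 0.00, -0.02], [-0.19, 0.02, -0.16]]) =[0.26, 0.0, 0.0]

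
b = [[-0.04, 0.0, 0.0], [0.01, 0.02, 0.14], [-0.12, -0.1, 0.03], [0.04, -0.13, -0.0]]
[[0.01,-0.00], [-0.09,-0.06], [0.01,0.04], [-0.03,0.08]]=b @ [[-0.36, 0.08],[0.11, -0.61],[-0.64, -0.36]]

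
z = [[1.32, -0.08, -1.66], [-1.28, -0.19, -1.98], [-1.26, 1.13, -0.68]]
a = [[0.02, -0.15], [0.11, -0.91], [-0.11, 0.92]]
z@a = [[0.20, -1.65], [0.17, -1.46], [0.17, -1.46]]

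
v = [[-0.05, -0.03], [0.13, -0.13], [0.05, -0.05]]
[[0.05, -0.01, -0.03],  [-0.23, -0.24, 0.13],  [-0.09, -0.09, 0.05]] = v @ [[-1.36, -0.51, 0.7], [0.44, 1.32, -0.29]]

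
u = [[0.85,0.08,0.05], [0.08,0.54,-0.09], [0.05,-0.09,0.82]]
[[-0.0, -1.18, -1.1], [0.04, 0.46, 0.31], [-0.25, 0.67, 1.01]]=u @ [[0.01, -1.57, -1.48], [0.02, 1.26, 1.04], [-0.30, 1.05, 1.44]]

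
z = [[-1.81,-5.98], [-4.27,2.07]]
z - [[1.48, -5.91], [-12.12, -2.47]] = [[-3.29,-0.07], [7.85,4.54]]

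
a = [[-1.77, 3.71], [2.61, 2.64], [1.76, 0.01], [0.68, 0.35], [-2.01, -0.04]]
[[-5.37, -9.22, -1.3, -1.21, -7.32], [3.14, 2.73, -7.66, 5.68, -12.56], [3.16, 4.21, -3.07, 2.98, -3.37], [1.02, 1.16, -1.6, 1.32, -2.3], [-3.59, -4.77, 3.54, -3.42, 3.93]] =a@[[1.8, 2.4, -1.74, 1.69, -1.9],[-0.59, -1.34, -1.18, 0.48, -2.88]]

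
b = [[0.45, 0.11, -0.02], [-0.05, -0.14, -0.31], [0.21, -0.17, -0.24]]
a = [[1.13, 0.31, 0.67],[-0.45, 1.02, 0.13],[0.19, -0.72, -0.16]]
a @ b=[[0.63, -0.03, -0.28], [-0.23, -0.21, -0.34], [0.09, 0.15, 0.26]]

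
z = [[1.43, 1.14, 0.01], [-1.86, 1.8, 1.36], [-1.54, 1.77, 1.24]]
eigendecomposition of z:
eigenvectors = [[0.29-0.42j, (0.29+0.42j), 0.29+0.00j],  [(0.62+0j), (0.62-0j), -0.37+0.00j],  [(0.6-0.05j), 0.60+0.05j, 0.88+0.00j]]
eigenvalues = [(2.24+1.15j), (2.24-1.15j), (-0+0j)]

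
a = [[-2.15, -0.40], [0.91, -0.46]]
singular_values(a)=[2.34, 0.58]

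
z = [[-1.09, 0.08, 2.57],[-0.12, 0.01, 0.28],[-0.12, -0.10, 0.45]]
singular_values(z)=[2.85, 0.13, 0.0]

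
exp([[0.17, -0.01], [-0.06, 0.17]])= [[1.19, -0.01],[-0.07, 1.19]]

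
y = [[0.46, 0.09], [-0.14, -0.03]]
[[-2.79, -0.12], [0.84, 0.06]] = y @[[-6.43,  1.55],  [1.91,  -9.30]]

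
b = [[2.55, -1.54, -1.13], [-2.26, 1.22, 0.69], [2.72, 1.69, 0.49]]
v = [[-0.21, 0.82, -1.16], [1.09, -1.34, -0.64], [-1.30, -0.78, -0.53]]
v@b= [[-5.54,-0.64,0.23], [4.07,-4.4,-2.47], [-2.99,0.15,0.67]]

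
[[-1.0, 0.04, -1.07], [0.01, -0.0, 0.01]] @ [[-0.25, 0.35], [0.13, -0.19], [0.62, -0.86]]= [[-0.41, 0.56], [0.0, -0.01]]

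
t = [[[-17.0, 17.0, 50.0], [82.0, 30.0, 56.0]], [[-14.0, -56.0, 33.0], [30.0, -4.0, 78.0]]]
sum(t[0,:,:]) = 218.0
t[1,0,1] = -56.0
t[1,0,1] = -56.0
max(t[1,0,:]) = 33.0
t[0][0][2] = 50.0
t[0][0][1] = 17.0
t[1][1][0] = 30.0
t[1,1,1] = -4.0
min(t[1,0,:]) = -56.0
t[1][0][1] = -56.0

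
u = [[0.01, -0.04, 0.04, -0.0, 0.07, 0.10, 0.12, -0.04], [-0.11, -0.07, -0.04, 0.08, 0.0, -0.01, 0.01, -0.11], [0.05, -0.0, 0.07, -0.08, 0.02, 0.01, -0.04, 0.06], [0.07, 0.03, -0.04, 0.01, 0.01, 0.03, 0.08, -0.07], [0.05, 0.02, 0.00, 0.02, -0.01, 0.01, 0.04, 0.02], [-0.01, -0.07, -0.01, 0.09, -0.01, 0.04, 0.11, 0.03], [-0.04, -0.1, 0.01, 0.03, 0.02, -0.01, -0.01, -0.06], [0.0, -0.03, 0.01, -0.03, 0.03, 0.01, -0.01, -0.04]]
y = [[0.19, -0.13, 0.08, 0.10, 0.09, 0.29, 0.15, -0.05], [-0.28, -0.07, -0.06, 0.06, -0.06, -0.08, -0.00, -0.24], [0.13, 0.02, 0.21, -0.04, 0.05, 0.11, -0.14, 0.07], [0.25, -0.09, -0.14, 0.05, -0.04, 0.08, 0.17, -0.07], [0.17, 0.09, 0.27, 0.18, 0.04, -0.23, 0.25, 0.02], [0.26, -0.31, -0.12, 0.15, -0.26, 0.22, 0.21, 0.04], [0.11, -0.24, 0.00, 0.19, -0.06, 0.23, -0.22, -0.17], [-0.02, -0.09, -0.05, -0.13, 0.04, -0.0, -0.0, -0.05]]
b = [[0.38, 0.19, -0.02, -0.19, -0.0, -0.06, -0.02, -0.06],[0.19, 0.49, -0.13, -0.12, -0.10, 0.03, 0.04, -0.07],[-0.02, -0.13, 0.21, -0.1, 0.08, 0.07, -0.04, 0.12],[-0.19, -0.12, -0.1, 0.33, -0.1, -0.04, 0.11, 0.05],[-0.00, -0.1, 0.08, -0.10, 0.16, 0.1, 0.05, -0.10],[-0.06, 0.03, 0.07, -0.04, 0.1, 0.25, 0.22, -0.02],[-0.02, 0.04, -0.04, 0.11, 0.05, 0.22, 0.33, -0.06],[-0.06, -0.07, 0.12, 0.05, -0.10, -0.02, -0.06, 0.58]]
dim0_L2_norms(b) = [0.47, 0.57, 0.31, 0.44, 0.27, 0.36, 0.42, 0.61]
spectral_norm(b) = 0.81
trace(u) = -0.00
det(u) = -0.00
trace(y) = 0.37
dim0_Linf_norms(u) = [0.11, 0.1, 0.07, 0.09, 0.07, 0.1, 0.12, 0.11]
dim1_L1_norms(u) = [0.42, 0.43, 0.33, 0.34, 0.17, 0.37, 0.28, 0.16]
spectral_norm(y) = 0.81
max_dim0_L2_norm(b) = 0.61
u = y @ b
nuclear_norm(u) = 0.86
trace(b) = 2.73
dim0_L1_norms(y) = [1.41, 1.04, 0.93, 0.9, 0.64, 1.24, 1.14, 0.71]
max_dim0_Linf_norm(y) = 0.31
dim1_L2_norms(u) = [0.18, 0.19, 0.14, 0.14, 0.07, 0.17, 0.13, 0.07]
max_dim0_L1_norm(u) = 0.43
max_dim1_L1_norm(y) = 1.57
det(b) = -0.00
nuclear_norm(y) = 2.86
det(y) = 0.00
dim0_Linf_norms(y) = [0.28, 0.31, 0.27, 0.19, 0.26, 0.29, 0.25, 0.24]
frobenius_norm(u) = 0.41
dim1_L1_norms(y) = [1.08, 0.85, 0.77, 0.89, 1.25, 1.57, 1.22, 0.38]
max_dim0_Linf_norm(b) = 0.58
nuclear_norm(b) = 2.73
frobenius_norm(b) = 1.27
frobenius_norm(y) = 1.21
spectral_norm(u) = 0.27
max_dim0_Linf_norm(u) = 0.12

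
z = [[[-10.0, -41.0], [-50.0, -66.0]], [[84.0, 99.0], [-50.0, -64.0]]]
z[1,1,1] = -64.0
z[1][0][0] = 84.0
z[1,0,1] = 99.0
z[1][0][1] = 99.0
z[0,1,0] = -50.0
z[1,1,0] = -50.0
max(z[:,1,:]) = -50.0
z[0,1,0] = -50.0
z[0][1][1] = -66.0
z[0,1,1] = -66.0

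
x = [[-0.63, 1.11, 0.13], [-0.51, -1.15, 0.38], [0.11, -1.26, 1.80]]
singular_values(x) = [2.52, 1.13, 0.76]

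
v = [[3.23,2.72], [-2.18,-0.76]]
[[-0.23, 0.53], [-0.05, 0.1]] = v@[[0.09, -0.19], [-0.19, 0.42]]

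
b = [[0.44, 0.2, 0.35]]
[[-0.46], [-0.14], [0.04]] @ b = [[-0.2, -0.09, -0.16],[-0.06, -0.03, -0.05],[0.02, 0.01, 0.01]]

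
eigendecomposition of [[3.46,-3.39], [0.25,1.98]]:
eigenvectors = [[0.97+0.00j, 0.97-0.00j], [(0.21-0.16j), (0.21+0.16j)]]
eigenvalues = [(2.72+0.55j), (2.72-0.55j)]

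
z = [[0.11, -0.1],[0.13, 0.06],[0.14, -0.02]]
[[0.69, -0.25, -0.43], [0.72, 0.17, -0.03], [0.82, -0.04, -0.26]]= z @ [[5.76, 0.11, -1.45], [-0.52, 2.66, 2.66]]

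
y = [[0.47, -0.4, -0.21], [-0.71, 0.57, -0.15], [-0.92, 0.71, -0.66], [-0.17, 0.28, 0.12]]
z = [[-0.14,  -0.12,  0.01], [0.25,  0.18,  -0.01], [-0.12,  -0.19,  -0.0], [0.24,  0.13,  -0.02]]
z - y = [[-0.61, 0.28, 0.22], [0.96, -0.39, 0.14], [0.80, -0.9, 0.66], [0.41, -0.15, -0.14]]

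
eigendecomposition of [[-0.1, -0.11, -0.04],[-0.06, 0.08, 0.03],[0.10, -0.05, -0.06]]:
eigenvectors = [[0.47, -0.22, -0.35],[0.3, -0.28, 0.79],[-0.83, 0.94, -0.51]]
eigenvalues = [-0.1, -0.07, 0.09]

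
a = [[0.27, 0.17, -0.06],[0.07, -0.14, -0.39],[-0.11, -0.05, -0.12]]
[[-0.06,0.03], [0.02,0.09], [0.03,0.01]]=a @[[-0.20, 0.1], [-0.05, -0.07], [-0.08, -0.18]]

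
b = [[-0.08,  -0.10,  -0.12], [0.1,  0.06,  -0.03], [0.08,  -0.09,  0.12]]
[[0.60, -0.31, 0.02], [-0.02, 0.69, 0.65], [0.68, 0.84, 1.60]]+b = [[0.52, -0.41, -0.10], [0.08, 0.75, 0.62], [0.76, 0.75, 1.72]]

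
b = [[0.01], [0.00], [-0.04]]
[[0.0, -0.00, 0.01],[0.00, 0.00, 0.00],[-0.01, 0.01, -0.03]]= b@[[0.17, -0.16, 0.66]]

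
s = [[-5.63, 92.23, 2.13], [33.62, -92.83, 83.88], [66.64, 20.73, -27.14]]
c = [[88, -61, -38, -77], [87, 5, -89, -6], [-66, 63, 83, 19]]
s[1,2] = 83.88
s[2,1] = 20.73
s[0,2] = 2.13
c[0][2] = -38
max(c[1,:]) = 87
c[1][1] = 5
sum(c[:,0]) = 109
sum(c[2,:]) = 99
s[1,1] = -92.83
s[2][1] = 20.73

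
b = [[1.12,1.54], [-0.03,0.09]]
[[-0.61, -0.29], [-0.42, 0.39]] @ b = [[-0.67, -0.97], [-0.48, -0.61]]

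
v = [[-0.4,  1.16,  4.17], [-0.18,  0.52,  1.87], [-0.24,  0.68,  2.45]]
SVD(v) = [[-0.8, 0.48, 0.35], [-0.36, 0.07, -0.93], [-0.47, -0.87, 0.12]] @ diag([5.405245566696271, 0.004512616790575702, 2.476177475499093e-18]) @ [[0.09, -0.27, -0.96], [0.95, 0.3, 0.01], [0.28, -0.92, 0.28]]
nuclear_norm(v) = 5.41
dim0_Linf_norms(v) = [0.4, 1.16, 4.17]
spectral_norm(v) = 5.41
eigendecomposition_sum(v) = [[-0.41, 1.16, 4.19], [-0.18, 0.52, 1.88], [-0.24, 0.68, 2.45]] + [[0.01, -0.0, -0.02], [0.0, -0.00, -0.01], [-0.00, 0.0, 0.0]] + [[0.0, -0.0, 0.0], [-0.0, 0.00, -0.00], [0.00, -0.00, 0.0]]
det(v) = 0.00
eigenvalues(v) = [2.56, 0.01, 0.0]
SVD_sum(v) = [[-0.40,  1.16,  4.17], [-0.18,  0.52,  1.87], [-0.24,  0.68,  2.45]] + [[0.0, 0.00, 0.0],[0.0, 0.0, 0.00],[-0.0, -0.0, -0.00]] + [[0.00, -0.0, 0.00], [-0.00, 0.0, -0.0], [0.0, -0.0, 0.00]]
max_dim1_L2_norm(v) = 4.35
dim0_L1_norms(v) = [0.82, 2.36, 8.49]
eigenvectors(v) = [[0.8, 0.94, 0.28], [0.36, 0.35, -0.92], [0.47, -0.01, 0.28]]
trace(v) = 2.57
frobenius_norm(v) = 5.41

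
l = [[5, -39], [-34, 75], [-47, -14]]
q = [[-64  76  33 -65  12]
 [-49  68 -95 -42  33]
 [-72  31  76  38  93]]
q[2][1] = 31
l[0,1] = -39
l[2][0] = -47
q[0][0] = -64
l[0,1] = -39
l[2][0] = -47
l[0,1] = -39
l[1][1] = 75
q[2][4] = 93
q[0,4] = 12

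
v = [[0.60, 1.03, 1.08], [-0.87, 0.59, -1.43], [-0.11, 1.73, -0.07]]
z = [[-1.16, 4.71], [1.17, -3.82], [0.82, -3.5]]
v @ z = [[1.39, -4.89], [0.53, -1.35], [2.09, -6.88]]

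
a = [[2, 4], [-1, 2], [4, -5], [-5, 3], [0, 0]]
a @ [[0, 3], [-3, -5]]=[[-12, -14], [-6, -13], [15, 37], [-9, -30], [0, 0]]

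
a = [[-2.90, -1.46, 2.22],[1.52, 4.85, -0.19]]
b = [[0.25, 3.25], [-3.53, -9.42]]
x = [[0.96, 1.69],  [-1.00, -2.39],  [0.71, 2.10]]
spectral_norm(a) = 5.80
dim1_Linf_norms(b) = [3.25, 9.42]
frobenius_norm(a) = 6.43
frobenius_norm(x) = 3.92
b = a @ x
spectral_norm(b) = 10.54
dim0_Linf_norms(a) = [2.9, 4.85, 2.22]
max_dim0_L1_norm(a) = 6.31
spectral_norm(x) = 3.91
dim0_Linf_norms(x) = [1.0, 2.39]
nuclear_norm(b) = 11.40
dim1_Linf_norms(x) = [1.69, 2.39, 2.1]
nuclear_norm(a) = 8.57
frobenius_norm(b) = 10.57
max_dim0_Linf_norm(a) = 4.85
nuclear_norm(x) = 4.19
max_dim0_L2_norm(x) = 3.6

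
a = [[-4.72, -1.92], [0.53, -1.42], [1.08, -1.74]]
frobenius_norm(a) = 5.70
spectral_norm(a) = 5.11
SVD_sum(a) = [[-4.78, -1.77], [0.00, 0.0], [0.38, 0.14]] + [[0.06, -0.15],[0.53, -1.42],[0.70, -1.88]]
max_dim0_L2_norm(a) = 4.87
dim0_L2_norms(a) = [4.87, 2.95]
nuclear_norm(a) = 7.63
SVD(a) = [[-1.00, -0.06], [0.0, -0.6], [0.08, -0.80]] @ diag([5.109370778072267, 2.5200060024097555]) @ [[0.94, 0.35], [-0.35, 0.94]]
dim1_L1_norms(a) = [6.64, 1.95, 2.82]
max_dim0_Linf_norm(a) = 4.72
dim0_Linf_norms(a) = [4.72, 1.92]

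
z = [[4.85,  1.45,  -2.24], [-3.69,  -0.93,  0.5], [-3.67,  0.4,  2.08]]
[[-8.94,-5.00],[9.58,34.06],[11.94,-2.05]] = z @ [[-3.82, -13.21], [3.91, 2.47], [-1.75, -24.77]]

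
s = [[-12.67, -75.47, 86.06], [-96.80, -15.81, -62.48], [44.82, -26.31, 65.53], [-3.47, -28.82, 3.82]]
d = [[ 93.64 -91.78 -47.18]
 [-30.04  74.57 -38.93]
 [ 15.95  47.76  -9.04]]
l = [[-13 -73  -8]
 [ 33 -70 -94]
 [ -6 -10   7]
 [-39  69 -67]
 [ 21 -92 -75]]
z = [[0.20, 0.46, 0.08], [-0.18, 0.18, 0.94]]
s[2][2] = 65.53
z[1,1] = 0.182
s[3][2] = 3.82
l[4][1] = -92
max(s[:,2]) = 86.06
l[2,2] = 7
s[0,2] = 86.06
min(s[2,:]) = -26.31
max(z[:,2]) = 0.943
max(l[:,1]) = 69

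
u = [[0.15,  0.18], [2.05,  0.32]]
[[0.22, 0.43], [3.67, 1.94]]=u @[[1.84, 0.66], [-0.31, 1.85]]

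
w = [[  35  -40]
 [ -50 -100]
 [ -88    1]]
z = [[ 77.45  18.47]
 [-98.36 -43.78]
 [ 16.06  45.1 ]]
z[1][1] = -43.78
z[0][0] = 77.45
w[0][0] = 35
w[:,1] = [-40, -100, 1]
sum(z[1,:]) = -142.14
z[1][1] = -43.78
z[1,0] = -98.36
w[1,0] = -50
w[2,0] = -88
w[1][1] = -100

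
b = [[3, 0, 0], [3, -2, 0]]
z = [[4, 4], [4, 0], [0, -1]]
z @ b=[[24, -8, 0], [12, 0, 0], [-3, 2, 0]]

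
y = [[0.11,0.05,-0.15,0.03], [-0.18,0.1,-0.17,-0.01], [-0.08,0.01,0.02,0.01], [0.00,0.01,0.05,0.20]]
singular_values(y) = [0.28, 0.2, 0.2, 0.0]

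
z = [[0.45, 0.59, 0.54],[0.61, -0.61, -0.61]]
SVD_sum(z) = [[-0.14, 0.49, 0.47], [0.19, -0.68, -0.66]] + [[0.59,  0.1,  0.07],[0.42,  0.07,  0.05]]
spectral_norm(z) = 1.19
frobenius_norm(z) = 1.40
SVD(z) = [[-0.59,0.81], [0.81,0.59]] @ diag([1.1900018370524734, 0.7364751372665193]) @ [[0.19, -0.71, -0.68],[0.98, 0.16, 0.11]]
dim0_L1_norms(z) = [1.06, 1.2, 1.15]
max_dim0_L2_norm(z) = 0.85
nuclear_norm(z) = 1.93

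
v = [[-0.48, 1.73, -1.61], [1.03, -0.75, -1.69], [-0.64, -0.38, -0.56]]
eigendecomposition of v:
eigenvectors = [[(-0.75+0j), -0.87+0.00j, -0.87-0.00j], [-0.58+0.00j, (0.21-0.11j), (0.21+0.11j)], [(0.33+0j), (-0.42-0.07j), -0.42+0.07j]]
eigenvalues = [(1.56+0j), (-1.67+0.09j), (-1.67-0.09j)]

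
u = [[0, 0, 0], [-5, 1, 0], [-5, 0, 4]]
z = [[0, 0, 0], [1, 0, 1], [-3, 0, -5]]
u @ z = [[0, 0, 0], [1, 0, 1], [-12, 0, -20]]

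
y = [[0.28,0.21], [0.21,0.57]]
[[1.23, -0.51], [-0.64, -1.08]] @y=[[0.24,-0.03], [-0.41,-0.75]]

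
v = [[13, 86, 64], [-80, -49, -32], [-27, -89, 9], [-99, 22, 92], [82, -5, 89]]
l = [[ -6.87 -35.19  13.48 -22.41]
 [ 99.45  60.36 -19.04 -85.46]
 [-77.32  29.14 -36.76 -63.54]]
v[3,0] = -99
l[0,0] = -6.87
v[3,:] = [-99, 22, 92]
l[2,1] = 29.14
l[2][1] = 29.14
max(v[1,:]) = -32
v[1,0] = -80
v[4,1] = -5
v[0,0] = 13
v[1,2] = -32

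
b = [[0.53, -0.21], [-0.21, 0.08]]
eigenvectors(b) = [[0.93, 0.37], [-0.37, 0.93]]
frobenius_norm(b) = 0.61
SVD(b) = [[-0.93, 0.37],  [0.37, 0.93]] @ diag([0.6127742679302479, 0.0027742679302478683]) @ [[-0.93, 0.37], [-0.37, -0.93]]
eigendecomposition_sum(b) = [[0.53, -0.21], [-0.21, 0.08]] + [[-0.0, -0.00], [-0.00, -0.0]]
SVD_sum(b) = [[0.53, -0.21], [-0.21, 0.08]] + [[-0.00, -0.0], [-0.0, -0.0]]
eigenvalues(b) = [0.61, -0.0]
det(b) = -0.00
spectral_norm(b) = 0.61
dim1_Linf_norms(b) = [0.53, 0.21]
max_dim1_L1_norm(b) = 0.74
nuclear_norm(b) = 0.62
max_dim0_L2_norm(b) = 0.57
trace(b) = 0.61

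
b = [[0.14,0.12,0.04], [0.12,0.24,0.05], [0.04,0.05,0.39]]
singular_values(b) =[0.43, 0.28, 0.06]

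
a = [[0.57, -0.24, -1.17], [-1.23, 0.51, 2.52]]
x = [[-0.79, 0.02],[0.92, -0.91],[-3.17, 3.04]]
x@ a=[[-0.47,  0.20,  0.97],[1.64,  -0.68,  -3.37],[-5.55,  2.31,  11.37]]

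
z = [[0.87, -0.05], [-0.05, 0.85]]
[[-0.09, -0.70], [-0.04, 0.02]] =z @ [[-0.11, -0.80],[-0.05, -0.02]]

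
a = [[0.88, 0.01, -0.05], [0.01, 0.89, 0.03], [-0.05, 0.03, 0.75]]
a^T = [[0.88, 0.01, -0.05], [0.01, 0.89, 0.03], [-0.05, 0.03, 0.75]]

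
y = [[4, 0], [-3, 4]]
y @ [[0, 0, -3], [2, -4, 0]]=[[0, 0, -12], [8, -16, 9]]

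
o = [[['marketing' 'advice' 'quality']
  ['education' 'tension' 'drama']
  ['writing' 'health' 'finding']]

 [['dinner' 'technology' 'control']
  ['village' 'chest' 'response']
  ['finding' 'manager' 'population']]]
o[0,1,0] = 'education'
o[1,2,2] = 'population'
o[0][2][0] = 'writing'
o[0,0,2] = 'quality'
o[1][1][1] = 'chest'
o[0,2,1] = 'health'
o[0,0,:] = ['marketing', 'advice', 'quality']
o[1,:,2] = ['control', 'response', 'population']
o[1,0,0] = 'dinner'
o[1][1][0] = 'village'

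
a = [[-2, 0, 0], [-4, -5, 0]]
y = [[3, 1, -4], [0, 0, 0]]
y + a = [[1, 1, -4], [-4, -5, 0]]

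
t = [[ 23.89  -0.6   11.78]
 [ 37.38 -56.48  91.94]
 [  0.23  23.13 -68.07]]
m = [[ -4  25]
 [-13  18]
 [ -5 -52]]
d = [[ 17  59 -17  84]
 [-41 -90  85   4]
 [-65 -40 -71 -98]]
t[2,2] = -68.07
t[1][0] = 37.38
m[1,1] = 18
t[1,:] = [37.38, -56.48, 91.94]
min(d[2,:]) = -98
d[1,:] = [-41, -90, 85, 4]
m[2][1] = -52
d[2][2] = -71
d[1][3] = 4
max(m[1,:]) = 18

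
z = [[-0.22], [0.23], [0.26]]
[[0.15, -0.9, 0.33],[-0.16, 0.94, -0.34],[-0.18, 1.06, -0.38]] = z @ [[-0.69,4.08,-1.48]]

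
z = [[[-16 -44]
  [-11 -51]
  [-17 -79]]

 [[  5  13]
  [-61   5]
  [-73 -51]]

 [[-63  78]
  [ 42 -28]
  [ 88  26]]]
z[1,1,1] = 5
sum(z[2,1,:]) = 14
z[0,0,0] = -16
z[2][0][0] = -63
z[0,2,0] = -17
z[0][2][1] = -79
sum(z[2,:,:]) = 143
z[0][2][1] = -79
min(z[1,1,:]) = -61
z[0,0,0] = -16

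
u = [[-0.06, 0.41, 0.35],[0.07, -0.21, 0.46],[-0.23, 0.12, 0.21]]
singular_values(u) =[0.65, 0.46, 0.19]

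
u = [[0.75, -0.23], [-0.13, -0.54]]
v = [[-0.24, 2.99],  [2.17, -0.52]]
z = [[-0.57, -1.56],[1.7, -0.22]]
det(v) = -6.36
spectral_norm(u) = 0.79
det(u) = -0.43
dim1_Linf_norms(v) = [2.99, 2.17]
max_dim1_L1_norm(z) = 2.13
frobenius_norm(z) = 2.39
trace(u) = 0.21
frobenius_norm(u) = 0.96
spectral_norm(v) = 3.14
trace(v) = -0.76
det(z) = 2.78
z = v @ u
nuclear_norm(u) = 1.34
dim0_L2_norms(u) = [0.76, 0.59]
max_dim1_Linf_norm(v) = 2.99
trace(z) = -0.79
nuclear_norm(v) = 5.17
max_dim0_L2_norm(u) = 0.76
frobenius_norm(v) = 3.74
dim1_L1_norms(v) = [3.23, 2.69]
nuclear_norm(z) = 3.35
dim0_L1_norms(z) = [2.27, 1.78]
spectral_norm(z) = 1.87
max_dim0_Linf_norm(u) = 0.75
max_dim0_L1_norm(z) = 2.27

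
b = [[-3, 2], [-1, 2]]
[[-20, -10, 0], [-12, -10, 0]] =b@[[4, 0, 0], [-4, -5, 0]]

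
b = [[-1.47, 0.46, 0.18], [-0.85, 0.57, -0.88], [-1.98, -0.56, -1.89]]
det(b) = 2.66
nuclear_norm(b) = 5.09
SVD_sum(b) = [[-0.83, -0.04, -0.63], [-0.95, -0.04, -0.72], [-2.18, -0.1, -1.65]] + [[-0.57,0.66,0.71], [-0.11,0.12,0.13], [0.26,-0.30,-0.33]] + [[-0.07, -0.16, 0.10], [0.2, 0.49, -0.30], [-0.06, -0.15, 0.09]]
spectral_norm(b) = 3.16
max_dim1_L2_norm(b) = 2.79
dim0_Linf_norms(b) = [1.98, 0.57, 1.89]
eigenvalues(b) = [(-1.76+0.76j), (-1.76-0.76j), (0.73+0j)]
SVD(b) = [[-0.33, 0.90, 0.30], [-0.38, 0.16, -0.91], [-0.87, -0.41, 0.28]] @ diag([3.1623394043113513, 1.2596427656522238, 0.6676148551970257]) @ [[0.80, 0.04, 0.60],[-0.51, 0.59, 0.63],[-0.33, -0.81, 0.49]]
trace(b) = -2.79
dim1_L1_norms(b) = [2.11, 2.3, 4.43]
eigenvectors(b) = [[(-0.14-0.33j), -0.14+0.33j, (-0.17+0j)], [(0.29-0.03j), 0.29+0.03j, (-0.93+0j)], [(0.89+0j), (0.89-0j), 0.33+0.00j]]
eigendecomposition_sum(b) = [[-0.73+0.75j, (0.17+0j), (0.11+0.39j)], [(-0.4-0.75j), (-0.04+0.13j), -0.33-0.01j], [(-1-2.37j), (-0.16+0.38j), -0.98-0.13j]] + [[(-0.73-0.75j), (0.17-0j), (0.11-0.39j)], [(-0.4+0.75j), (-0.04-0.13j), -0.33+0.01j], [(-1+2.37j), -0.16-0.38j, (-0.98+0.13j)]] + [[-0.01-0.00j, (0.12+0j), -0.04-0.00j], [(-0.05-0j), 0.66+0.00j, (-0.22-0j)], [(0.02+0j), (-0.23-0j), 0.08+0.00j]]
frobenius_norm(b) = 3.47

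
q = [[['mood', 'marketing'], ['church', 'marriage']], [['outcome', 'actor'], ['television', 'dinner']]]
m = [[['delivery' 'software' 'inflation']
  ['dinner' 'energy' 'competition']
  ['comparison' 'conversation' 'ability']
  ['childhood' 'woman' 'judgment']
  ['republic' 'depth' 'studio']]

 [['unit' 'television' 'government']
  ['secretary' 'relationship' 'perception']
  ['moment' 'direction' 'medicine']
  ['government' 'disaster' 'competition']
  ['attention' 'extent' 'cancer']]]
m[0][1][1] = 'energy'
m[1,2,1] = 'direction'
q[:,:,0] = [['mood', 'church'], ['outcome', 'television']]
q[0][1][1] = 'marriage'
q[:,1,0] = ['church', 'television']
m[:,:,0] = [['delivery', 'dinner', 'comparison', 'childhood', 'republic'], ['unit', 'secretary', 'moment', 'government', 'attention']]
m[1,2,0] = 'moment'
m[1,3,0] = 'government'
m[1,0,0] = 'unit'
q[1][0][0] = 'outcome'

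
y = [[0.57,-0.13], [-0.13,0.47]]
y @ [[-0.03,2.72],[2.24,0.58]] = [[-0.31,1.48], [1.06,-0.08]]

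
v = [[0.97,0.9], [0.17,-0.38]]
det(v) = -0.52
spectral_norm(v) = 1.33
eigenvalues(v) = [1.08, -0.49]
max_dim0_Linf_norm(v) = 0.97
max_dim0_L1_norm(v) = 1.28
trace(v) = 0.59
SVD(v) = [[-0.99, 0.11],[0.11, 0.99]] @ diag([1.3306151473550343, 0.3919991449344495]) @ [[-0.71, -0.70],[0.70, -0.71]]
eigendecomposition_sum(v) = [[1.0, 0.62], [0.12, 0.07]] + [[-0.03, 0.28], [0.05, -0.45]]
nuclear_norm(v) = 1.72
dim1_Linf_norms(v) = [0.97, 0.38]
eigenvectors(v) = [[0.99,-0.53], [0.12,0.85]]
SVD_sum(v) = [[0.94, 0.93], [-0.1, -0.1]] + [[0.03, -0.03],[0.27, -0.28]]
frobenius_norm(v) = 1.39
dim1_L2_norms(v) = [1.32, 0.42]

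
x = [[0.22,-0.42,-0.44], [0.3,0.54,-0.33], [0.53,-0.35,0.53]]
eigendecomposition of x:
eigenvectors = [[(-0.71+0j),-0.71-0.00j,-0.02+0.00j], [(-0.07+0.42j),-0.07-0.42j,(-0.71+0j)], [(0.05+0.56j),0.05-0.56j,(0.7+0j)]]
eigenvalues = [(0.21+0.6j), (0.21-0.6j), (0.87+0j)]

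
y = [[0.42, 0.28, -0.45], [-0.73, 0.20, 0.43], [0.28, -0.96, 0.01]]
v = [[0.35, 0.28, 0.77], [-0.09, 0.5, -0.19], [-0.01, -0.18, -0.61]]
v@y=[[0.16,-0.59,-0.03], [-0.46,0.26,0.25], [-0.04,0.55,-0.08]]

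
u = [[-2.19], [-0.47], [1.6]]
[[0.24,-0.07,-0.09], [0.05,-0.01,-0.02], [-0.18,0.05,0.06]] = u @ [[-0.11, 0.03, 0.04]]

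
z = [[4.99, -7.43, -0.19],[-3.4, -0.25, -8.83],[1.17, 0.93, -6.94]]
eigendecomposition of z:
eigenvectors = [[0.91+0.00j, (-0.51-0.14j), (-0.51+0.14j)], [(-0.41+0j), (-0.76+0j), (-0.76-0j)], [(0.05+0j), -0.23+0.31j, (-0.23-0.31j)]]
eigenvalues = [(8.31+0j), (-5.26+2.96j), (-5.26-2.96j)]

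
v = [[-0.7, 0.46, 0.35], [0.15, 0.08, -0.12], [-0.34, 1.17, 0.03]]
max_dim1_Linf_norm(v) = 1.17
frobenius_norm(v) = 1.53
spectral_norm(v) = 1.42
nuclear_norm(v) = 2.02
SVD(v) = [[-0.55, 0.78, -0.3], [0.01, -0.35, -0.94], [-0.83, -0.52, 0.18]] @ diag([1.417225018300767, 0.5865609187175983, 0.014816751855847264]) @ [[0.47, -0.87, -0.16], [-0.71, -0.48, 0.51], [0.52, 0.13, 0.85]]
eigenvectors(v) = [[0.69+0.00j, (-0.53+0.06j), (-0.53-0.06j)], [-0.04+0.00j, (-0.05-0.09j), (-0.05+0.09j)], [0.72+0.00j, -0.84+0.00j, -0.84-0.00j]]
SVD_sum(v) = [[-0.37, 0.68, 0.12], [0.01, -0.02, -0.0], [-0.56, 1.02, 0.18]] + [[-0.32, -0.22, 0.23],[0.15, 0.10, -0.11],[0.22, 0.15, -0.16]] + [[-0.00, -0.0, -0.0], [-0.01, -0.00, -0.01], [0.0, 0.0, 0.00]]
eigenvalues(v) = [(-0.37+0j), (-0.11+0.15j), (-0.11-0.15j)]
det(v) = -0.01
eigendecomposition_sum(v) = [[-1.36+0.00j, -0.98-0.00j, 0.91+0.00j],[(0.08-0j), (0.06+0j), -0.05-0.00j],[-1.40+0.00j, -1.01-0.00j, (0.94+0j)]] + [[(0.33-0.06j), (0.72+0.25j), (-0.28+0.07j)], [0.04+0.05j, (0.01+0.14j), -0.03-0.04j], [(0.53-0.03j), 1.09+0.52j, (-0.45+0.06j)]] + [[(0.33+0.06j), (0.72-0.25j), -0.28-0.07j], [(0.04-0.05j), 0.01-0.14j, -0.03+0.04j], [0.53+0.03j, 1.09-0.52j, (-0.45-0.06j)]]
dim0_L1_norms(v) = [1.19, 1.71, 0.5]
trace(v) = -0.59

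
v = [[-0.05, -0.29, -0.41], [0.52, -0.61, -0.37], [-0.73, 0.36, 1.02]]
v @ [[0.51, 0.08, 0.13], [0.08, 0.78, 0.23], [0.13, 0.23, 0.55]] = [[-0.1, -0.32, -0.3], [0.17, -0.52, -0.28], [-0.21, 0.46, 0.55]]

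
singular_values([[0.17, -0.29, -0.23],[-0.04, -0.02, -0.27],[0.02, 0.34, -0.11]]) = [0.48, 0.35, 0.13]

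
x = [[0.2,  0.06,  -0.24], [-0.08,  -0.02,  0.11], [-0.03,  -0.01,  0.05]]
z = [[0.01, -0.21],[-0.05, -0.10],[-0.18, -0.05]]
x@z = [[0.04, -0.04], [-0.02, 0.01], [-0.01, 0.00]]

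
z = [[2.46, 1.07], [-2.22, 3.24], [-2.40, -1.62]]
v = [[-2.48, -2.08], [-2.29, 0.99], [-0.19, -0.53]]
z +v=[[-0.02, -1.01], [-4.51, 4.23], [-2.59, -2.15]]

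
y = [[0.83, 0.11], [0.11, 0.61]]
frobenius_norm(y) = 1.04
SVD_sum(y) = [[0.75,0.31],[0.31,0.13]] + [[0.08, -0.20], [-0.2, 0.48]]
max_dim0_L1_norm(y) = 0.94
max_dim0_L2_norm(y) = 0.84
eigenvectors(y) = [[0.92, -0.38], [0.38, 0.92]]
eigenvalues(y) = [0.88, 0.56]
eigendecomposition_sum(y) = [[0.75, 0.31], [0.31, 0.13]] + [[0.08,-0.2], [-0.2,0.48]]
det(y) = 0.49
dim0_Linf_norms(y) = [0.83, 0.61]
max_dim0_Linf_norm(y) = 0.83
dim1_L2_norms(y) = [0.84, 0.62]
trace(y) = 1.44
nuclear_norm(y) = 1.44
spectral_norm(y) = 0.88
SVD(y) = [[-0.92, -0.38], [-0.38, 0.92]] @ diag([0.8755634918610403, 0.5644365081389595]) @ [[-0.92, -0.38], [-0.38, 0.92]]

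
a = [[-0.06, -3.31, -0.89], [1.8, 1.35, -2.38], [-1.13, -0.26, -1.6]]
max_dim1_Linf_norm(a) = 3.31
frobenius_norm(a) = 5.14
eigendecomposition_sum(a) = [[(0.15+1.22j), (-1.45+0.37j), 0.28-1.00j],  [(0.97-0.5j), (0.75+1.09j), (-0.92+0.07j)],  [(-0.31-0.17j), (0.15-0.41j), (0.19+0.23j)]] + [[(0.15-1.22j),(-1.45-0.37j),0.28+1.00j], [(0.97+0.5j),(0.75-1.09j),-0.92-0.07j], [(-0.31+0.17j),(0.15+0.41j),0.19-0.23j]] + [[-0.37+0.00j, (-0.41-0j), (-1.46-0j)], [(-0.14+0j), (-0.15-0j), -0.54-0.00j], [-0.50+0.00j, -0.56-0.00j, -1.98-0.00j]]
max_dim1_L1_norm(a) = 5.53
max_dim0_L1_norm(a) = 4.92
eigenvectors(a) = [[-0.73+0.00j,-0.73-0.00j,(0.58+0j)], [0.22+0.61j,0.22-0.61j,(0.22+0j)], [0.12-0.17j,0.12+0.17j,(0.79+0j)]]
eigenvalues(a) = [(1.1+2.54j), (1.1-2.54j), (-2.5+0j)]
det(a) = -19.21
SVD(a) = [[0.8, -0.51, 0.31], [-0.58, -0.77, 0.26], [0.11, -0.39, -0.92]] @ diag([3.7215720012635862, 3.133706711457242, 1.64711386551713]) @ [[-0.33, -0.93, 0.14], [-0.29, 0.24, 0.93], [0.90, -0.26, 0.35]]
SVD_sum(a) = [[-0.98, -2.80, 0.41], [0.71, 2.03, -0.30], [-0.13, -0.37, 0.05]] + [[0.47,-0.38,-1.47],[0.71,-0.57,-2.23],[0.36,-0.29,-1.12]] + [[0.46, -0.13, 0.18], [0.38, -0.11, 0.15], [-1.35, 0.40, -0.53]]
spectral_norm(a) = 3.72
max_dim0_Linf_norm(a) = 3.31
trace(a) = -0.31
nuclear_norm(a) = 8.50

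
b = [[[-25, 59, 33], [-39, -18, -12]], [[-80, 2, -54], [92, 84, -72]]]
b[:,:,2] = [[33, -12], [-54, -72]]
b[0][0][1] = 59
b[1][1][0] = 92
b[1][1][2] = -72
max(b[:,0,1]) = 59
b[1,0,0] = -80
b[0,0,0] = -25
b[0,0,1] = 59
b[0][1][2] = -12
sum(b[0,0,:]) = 67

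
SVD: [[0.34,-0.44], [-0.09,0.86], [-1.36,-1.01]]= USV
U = [[0.04,0.61], [-0.31,-0.75], [0.95,-0.27]]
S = [1.76, 0.9]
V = [[-0.71,  -0.70],[0.70,  -0.71]]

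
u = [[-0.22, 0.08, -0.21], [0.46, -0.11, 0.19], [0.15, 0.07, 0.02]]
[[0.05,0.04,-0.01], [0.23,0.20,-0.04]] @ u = [[0.01, -0.0, -0.0], [0.04, -0.01, -0.01]]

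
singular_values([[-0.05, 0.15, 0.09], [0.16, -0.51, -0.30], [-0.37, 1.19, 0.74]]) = [1.58, 0.01, 0.0]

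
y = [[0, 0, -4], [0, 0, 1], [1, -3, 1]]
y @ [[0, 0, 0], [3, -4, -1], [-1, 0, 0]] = [[4, 0, 0], [-1, 0, 0], [-10, 12, 3]]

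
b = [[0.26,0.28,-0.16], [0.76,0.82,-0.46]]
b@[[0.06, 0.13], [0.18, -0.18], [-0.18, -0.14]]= [[0.09,  0.01], [0.28,  0.02]]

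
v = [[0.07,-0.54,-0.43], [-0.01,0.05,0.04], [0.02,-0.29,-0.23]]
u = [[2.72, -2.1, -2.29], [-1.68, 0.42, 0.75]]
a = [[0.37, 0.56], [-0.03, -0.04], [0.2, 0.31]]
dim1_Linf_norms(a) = [0.56, 0.04, 0.31]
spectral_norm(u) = 4.49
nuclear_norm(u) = 5.17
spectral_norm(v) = 0.79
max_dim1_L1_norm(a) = 0.93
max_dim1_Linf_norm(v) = 0.54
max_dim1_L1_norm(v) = 1.04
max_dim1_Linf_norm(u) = 2.72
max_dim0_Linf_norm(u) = 2.72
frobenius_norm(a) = 0.77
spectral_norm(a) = 0.77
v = a @ u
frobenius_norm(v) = 0.79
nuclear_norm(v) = 0.81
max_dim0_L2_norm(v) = 0.61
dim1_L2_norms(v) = [0.69, 0.06, 0.37]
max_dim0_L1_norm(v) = 0.88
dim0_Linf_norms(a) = [0.37, 0.56]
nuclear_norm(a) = 0.77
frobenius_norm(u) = 4.54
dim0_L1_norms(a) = [0.6, 0.91]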